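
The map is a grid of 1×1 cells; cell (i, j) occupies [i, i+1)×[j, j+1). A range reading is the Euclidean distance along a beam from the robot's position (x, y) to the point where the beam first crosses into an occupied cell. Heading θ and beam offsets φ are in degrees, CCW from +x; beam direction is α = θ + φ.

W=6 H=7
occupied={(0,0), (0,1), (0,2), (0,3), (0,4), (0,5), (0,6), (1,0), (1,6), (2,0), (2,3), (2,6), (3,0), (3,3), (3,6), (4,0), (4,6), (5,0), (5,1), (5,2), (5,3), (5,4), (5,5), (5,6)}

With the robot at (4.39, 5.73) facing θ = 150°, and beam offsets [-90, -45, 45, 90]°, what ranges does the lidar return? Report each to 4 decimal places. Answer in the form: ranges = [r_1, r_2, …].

ranges = [0.3118, 0.2795, 3.5096, 1.9976]

beam 1: φ=-90°, α=60°
  d=(0.5000,0.8660)  start (4,5)  tX=1.2200 tY=0.3118  stride 1/|dx|=2.0000 1/|dy|=1.1547
    cross y-line → (4,6), t=0.3118 (wall)
  → r_1 = 0.3118
beam 2: φ=-45°, α=105°
  d=(-0.2588,0.9659)  start (4,5)  tX=1.5068 tY=0.2795  stride 1/|dx|=3.8637 1/|dy|=1.0353
    cross y-line → (4,6), t=0.2795 (wall)
  → r_2 = 0.2795
beam 3: φ=45°, α=195°
  d=(-0.9659,-0.2588)  start (4,5)  tX=0.4038 tY=2.8205  stride 1/|dx|=1.0353 1/|dy|=3.8637
    cross x-line → (3,5), t=0.4038
    cross x-line → (2,5), t=1.4390
    cross x-line → (1,5), t=2.4743
    cross y-line → (1,4), t=2.8205
    cross x-line → (0,4), t=3.5096 (wall)
  → r_3 = 3.5096
beam 4: φ=90°, α=240°
  d=(-0.5000,-0.8660)  start (4,5)  tX=0.7800 tY=0.8429  stride 1/|dx|=2.0000 1/|dy|=1.1547
    cross x-line → (3,5), t=0.7800
    cross y-line → (3,4), t=0.8429
    cross y-line → (3,3), t=1.9976 (wall)
  → r_4 = 1.9976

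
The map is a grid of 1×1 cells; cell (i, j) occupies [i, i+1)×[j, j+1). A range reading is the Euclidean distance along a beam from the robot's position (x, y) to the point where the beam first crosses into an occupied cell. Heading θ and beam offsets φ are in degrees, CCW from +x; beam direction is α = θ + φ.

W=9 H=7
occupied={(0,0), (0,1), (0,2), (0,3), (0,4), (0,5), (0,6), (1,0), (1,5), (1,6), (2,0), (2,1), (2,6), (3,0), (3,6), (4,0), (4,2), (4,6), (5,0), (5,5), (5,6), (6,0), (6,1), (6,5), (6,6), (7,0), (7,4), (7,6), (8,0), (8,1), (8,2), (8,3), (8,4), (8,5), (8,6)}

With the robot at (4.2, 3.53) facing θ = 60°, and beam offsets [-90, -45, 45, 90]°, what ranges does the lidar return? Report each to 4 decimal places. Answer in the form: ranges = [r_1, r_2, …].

ranges = [3.0600, 2.8988, 2.5571, 2.9400]

beam 1: φ=-90°, α=330°
  dir = (cos 330°, sin 330°) = (0.8660, -0.5000); from cell (4,3)
  next x-line at t=0.9238, next y-line at t=1.0600; Δt_x=1.1547, Δt_y=2.0000
    x: enter (5,3) at t=0.9238
    y: enter (5,2) at t=1.0600
    x: enter (6,2) at t=2.0785
    y: enter (6,1) at t=3.0600 ← occupied
  → r_1 = 3.0600
beam 2: φ=-45°, α=15°
  dir = (cos 15°, sin 15°) = (0.9659, 0.2588); from cell (4,3)
  next x-line at t=0.8282, next y-line at t=1.8159; Δt_x=1.0353, Δt_y=3.8637
    x: enter (5,3) at t=0.8282
    y: enter (5,4) at t=1.8159
    x: enter (6,4) at t=1.8635
    x: enter (7,4) at t=2.8988 ← occupied
  → r_2 = 2.8988
beam 3: φ=45°, α=105°
  dir = (cos 105°, sin 105°) = (-0.2588, 0.9659); from cell (4,3)
  next x-line at t=0.7727, next y-line at t=0.4866; Δt_x=3.8637, Δt_y=1.0353
    y: enter (4,4) at t=0.4866
    x: enter (3,4) at t=0.7727
    y: enter (3,5) at t=1.5219
    y: enter (3,6) at t=2.5571 ← occupied
  → r_3 = 2.5571
beam 4: φ=90°, α=150°
  dir = (cos 150°, sin 150°) = (-0.8660, 0.5000); from cell (4,3)
  next x-line at t=0.2309, next y-line at t=0.9400; Δt_x=1.1547, Δt_y=2.0000
    x: enter (3,3) at t=0.2309
    y: enter (3,4) at t=0.9400
    x: enter (2,4) at t=1.3856
    x: enter (1,4) at t=2.5403
    y: enter (1,5) at t=2.9400 ← occupied
  → r_4 = 2.9400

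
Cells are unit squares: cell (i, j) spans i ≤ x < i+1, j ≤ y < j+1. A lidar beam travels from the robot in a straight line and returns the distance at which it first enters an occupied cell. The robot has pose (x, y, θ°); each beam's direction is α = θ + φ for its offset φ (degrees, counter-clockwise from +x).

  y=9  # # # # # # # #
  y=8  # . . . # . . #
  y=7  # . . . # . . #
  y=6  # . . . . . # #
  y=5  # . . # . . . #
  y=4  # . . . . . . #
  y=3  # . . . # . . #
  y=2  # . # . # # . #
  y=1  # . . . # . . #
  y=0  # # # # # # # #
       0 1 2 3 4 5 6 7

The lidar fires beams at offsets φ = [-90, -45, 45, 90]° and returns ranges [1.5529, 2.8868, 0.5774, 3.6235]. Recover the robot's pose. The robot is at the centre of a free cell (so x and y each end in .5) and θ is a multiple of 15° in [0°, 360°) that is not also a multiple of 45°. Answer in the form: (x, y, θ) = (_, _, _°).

(x, y, θ) = (4.5, 6.5, 75°)

The pose lattice has 39·16 = 624 candidates. Test each by forward raycasting.
  (3.5, 1.5, 105°): beam 1 = 0.5176 ≠ 1.5529 ✗
  (3.5, 4.5, 60°): beam 1 = 1.0000 ≠ 1.5529 ✗
  (4.5, 6.5, 105°): beam 2 = 0.5774 ≠ 2.8868 ✗
  (6.5, 7.5, 165°): beam 2 = 1.7321 ≠ 2.8868 ✗
  …
  (4.5, 6.5, 75°): r_1=1.5529, r_2=2.8868, r_3=0.5774, r_4=3.6235 — all match ✓
Unique over the lattice → pose = (4.5, 6.5, 75°).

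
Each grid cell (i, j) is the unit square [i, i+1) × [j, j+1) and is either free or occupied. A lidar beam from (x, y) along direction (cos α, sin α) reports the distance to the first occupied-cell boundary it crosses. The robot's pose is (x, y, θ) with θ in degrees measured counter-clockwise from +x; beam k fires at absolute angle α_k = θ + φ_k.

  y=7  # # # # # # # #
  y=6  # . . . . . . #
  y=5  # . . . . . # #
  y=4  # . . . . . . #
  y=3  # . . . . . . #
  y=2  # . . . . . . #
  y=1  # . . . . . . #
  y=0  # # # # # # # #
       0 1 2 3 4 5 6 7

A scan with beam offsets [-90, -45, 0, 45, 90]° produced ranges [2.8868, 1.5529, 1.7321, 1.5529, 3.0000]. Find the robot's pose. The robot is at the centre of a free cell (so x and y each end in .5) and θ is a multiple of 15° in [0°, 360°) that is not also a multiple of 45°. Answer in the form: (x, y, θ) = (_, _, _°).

Enumerate (i+0.5, j+0.5, θ) over the 35 free cells and 16 admissible headings. For each, cast all 5 beams and compare to the given ranges.
  (1.5, 4.5, 285°): beam 1 = 0.5176 ≠ 2.8868 ✗
  (2.5, 4.5, 195°): beam 1 = 2.5882 ≠ 2.8868 ✗
  (3.5, 2.5, 300°): beam 4 = 3.6235 ≠ 1.5529 ✗
  …
  (4.5, 5.5, 60°): r_1=2.8868, r_2=1.5529, r_3=1.7321, r_4=1.5529, r_5=3.0000 — all match ✓
Only this pose fits every beam.

(x, y, θ) = (4.5, 5.5, 60°)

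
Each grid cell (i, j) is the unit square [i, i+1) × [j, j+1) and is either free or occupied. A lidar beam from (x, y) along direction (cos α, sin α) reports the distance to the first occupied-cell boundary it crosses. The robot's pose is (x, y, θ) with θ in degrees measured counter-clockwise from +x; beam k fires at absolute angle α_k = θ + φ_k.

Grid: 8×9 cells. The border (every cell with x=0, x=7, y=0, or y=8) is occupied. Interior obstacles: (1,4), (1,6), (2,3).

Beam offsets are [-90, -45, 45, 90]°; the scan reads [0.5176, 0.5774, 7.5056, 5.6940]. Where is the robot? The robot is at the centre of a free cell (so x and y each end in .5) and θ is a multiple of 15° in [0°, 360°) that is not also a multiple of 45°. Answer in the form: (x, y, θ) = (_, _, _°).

Enumerate (i+0.5, j+0.5, θ) over the 39 free cells and 16 admissible headings. For each, cast all 4 beams and compare to the given ranges.
  (1.5, 2.5, 15°): beam 1 = 1.5529 ≠ 0.5176 ✗
  (3.5, 2.5, 165°): beam 1 = 5.6940 ≠ 0.5176 ✗
  (5.5, 6.5, 330°): beam 1 = 6.3509 ≠ 0.5176 ✗
  …
  (6.5, 1.5, 75°): r_1=0.5176, r_2=0.5774, r_3=7.5056, r_4=5.6940 — all match ✓
No second candidate reproduces the full scan.

(x, y, θ) = (6.5, 1.5, 75°)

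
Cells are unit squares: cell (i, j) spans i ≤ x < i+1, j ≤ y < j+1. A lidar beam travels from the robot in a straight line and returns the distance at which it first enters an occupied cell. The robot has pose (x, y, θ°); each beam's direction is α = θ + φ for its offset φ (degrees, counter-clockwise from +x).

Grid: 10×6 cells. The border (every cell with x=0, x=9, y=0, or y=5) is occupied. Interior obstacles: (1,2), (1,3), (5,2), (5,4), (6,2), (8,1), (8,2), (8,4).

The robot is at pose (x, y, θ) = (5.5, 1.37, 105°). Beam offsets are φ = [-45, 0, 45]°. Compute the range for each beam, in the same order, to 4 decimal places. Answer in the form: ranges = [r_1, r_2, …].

beam 1: φ=-45°, α=60°
  d=(0.5000,0.8660)  start (5,1)  tX=1.0000 tY=0.7275  stride 1/|dx|=2.0000 1/|dy|=1.1547
    cross y-line → (5,2), t=0.7275 (wall)
  → r_1 = 0.7275
beam 2: φ=0°, α=105°
  d=(-0.2588,0.9659)  start (5,1)  tX=1.9319 tY=0.6522  stride 1/|dx|=3.8637 1/|dy|=1.0353
    cross y-line → (5,2), t=0.6522 (wall)
  → r_2 = 0.6522
beam 3: φ=45°, α=150°
  d=(-0.8660,0.5000)  start (5,1)  tX=0.5774 tY=1.2600  stride 1/|dx|=1.1547 1/|dy|=2.0000
    cross x-line → (4,1), t=0.5774
    cross y-line → (4,2), t=1.2600
    cross x-line → (3,2), t=1.7321
    cross x-line → (2,2), t=2.8868
    cross y-line → (2,3), t=3.2600
    cross x-line → (1,3), t=4.0415 (wall)
  → r_3 = 4.0415

ranges = [0.7275, 0.6522, 4.0415]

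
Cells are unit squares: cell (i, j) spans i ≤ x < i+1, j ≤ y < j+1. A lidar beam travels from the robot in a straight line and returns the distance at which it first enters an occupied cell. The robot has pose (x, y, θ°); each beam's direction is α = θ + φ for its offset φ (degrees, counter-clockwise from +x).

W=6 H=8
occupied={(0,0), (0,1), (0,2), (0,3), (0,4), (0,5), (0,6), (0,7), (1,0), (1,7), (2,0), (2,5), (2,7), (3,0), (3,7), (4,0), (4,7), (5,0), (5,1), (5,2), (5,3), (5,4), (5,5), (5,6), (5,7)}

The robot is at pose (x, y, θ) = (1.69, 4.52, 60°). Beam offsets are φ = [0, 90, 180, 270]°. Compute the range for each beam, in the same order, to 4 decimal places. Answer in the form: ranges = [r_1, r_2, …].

beam 1: φ=0°, α=60°
  cosα=0.5000 sinα=0.8660 | (1,4) | tMaxX 0.6200 tMaxY 0.5543 | tΔX 2.0000 tΔY 1.1547
    t=0.5543 [y] (1,5)
    t=0.6200 [x] (2,5) — stop
  → r_1 = 0.6200
beam 2: φ=90°, α=150°
  cosα=-0.8660 sinα=0.5000 | (1,4) | tMaxX 0.7967 tMaxY 0.9600 | tΔX 1.1547 tΔY 2.0000
    t=0.7967 [x] (0,4) — stop
  → r_2 = 0.7967
beam 3: φ=180°, α=240°
  cosα=-0.5000 sinα=-0.8660 | (1,4) | tMaxX 1.3800 tMaxY 0.6004 | tΔX 2.0000 tΔY 1.1547
    t=0.6004 [y] (1,3)
    t=1.3800 [x] (0,3) — stop
  → r_3 = 1.3800
beam 4: φ=270°, α=330°
  cosα=0.8660 sinα=-0.5000 | (1,4) | tMaxX 0.3580 tMaxY 1.0400 | tΔX 1.1547 tΔY 2.0000
    t=0.3580 [x] (2,4)
    t=1.0400 [y] (2,3)
    t=1.5127 [x] (3,3)
    t=2.6674 [x] (4,3)
    t=3.0400 [y] (4,2)
    t=3.8221 [x] (5,2) — stop
  → r_4 = 3.8221

ranges = [0.6200, 0.7967, 1.3800, 3.8221]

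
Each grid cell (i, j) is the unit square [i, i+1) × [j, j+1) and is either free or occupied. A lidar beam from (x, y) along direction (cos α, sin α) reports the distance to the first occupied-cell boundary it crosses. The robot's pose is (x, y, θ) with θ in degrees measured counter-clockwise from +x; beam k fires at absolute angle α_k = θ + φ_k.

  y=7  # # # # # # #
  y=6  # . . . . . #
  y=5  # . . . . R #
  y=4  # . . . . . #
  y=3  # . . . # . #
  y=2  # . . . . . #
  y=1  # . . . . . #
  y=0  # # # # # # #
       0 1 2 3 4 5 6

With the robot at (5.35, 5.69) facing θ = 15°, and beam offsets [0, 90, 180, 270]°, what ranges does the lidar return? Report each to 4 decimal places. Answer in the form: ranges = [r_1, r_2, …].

beam 1: φ=0°, α=15°
  cosα=0.9659 sinα=0.2588 | (5,5) | tMaxX 0.6729 tMaxY 1.1977 | tΔX 1.0353 tΔY 3.8637
    t=0.6729 [x] (6,5) — stop
  → r_1 = 0.6729
beam 2: φ=90°, α=105°
  cosα=-0.2588 sinα=0.9659 | (5,5) | tMaxX 1.3523 tMaxY 0.3209 | tΔX 3.8637 tΔY 1.0353
    t=0.3209 [y] (5,6)
    t=1.3523 [x] (4,6)
    t=1.3562 [y] (4,7) — stop
  → r_2 = 1.3562
beam 3: φ=180°, α=195°
  cosα=-0.9659 sinα=-0.2588 | (5,5) | tMaxX 0.3623 tMaxY 2.6660 | tΔX 1.0353 tΔY 3.8637
    t=0.3623 [x] (4,5)
    t=1.3976 [x] (3,5)
    t=2.4329 [x] (2,5)
    t=2.6660 [y] (2,4)
    t=3.4682 [x] (1,4)
    t=4.5035 [x] (0,4) — stop
  → r_3 = 4.5035
beam 4: φ=270°, α=285°
  cosα=0.2588 sinα=-0.9659 | (5,5) | tMaxX 2.5114 tMaxY 0.7143 | tΔX 3.8637 tΔY 1.0353
    t=0.7143 [y] (5,4)
    t=1.7496 [y] (5,3)
    t=2.5114 [x] (6,3) — stop
  → r_4 = 2.5114

ranges = [0.6729, 1.3562, 4.5035, 2.5114]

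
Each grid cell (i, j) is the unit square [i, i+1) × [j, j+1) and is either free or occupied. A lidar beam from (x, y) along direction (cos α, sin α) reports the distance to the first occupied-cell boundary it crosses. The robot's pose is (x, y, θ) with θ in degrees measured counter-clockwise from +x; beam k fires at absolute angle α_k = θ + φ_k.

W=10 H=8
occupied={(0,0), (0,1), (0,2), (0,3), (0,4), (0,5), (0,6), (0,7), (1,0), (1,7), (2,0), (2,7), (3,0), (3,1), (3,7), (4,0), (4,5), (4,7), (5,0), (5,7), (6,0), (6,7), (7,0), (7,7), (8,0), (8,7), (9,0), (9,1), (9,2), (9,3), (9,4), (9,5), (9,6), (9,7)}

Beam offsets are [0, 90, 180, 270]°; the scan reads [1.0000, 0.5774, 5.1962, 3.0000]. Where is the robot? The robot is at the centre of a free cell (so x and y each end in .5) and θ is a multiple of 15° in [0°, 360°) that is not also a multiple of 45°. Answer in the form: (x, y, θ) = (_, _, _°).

Enumerate (i+0.5, j+0.5, θ) over the 46 free cells and 16 admissible headings. For each, cast all 4 beams and compare to the given ranges.
  (3.5, 4.5, 60°): beam 2 = 2.8868 ≠ 0.5774 ✗
  (8.5, 2.5, 75°): beam 1 = 1.9319 ≠ 1.0000 ✗
  (2.5, 5.5, 105°): beam 1 = 1.5529 ≠ 1.0000 ✗
  (2.5, 3.5, 330°): beam 1 = 5.0000 ≠ 1.0000 ✗
  …
  (8.5, 2.5, 300°): r_1=1.0000, r_2=0.5774, r_3=5.1962, r_4=3.0000 — all match ✓
No second candidate reproduces the full scan.

(x, y, θ) = (8.5, 2.5, 300°)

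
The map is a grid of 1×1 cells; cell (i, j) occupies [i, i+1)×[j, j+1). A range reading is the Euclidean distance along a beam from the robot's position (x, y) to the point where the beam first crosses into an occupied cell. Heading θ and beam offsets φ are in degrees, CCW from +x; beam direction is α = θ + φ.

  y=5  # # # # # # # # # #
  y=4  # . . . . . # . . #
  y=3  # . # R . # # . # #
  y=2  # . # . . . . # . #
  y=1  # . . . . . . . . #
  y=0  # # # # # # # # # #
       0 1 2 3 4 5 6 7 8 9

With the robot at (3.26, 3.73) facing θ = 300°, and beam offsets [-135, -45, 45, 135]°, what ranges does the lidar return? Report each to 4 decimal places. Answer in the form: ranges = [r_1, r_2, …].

beam 1: φ=-135°, α=165°
  direction (-0.9659, 0.2588); cell (3,3); t to first gridline: x 0.2692, y 1.0432 (then +1.0353 / +3.8637)
    (2,3) via x @ 0.2692  # hit
  → r_1 = 0.2692
beam 2: φ=-45°, α=255°
  direction (-0.2588, -0.9659); cell (3,3); t to first gridline: x 1.0046, y 0.7558 (then +3.8637 / +1.0353)
    (3,2) via y @ 0.7558
    (2,2) via x @ 1.0046  # hit
  → r_2 = 1.0046
beam 3: φ=45°, α=345°
  direction (0.9659, -0.2588); cell (3,3); t to first gridline: x 0.7661, y 2.8205 (then +1.0353 / +3.8637)
    (4,3) via x @ 0.7661
    (5,3) via x @ 1.8014  # hit
  → r_3 = 1.8014
beam 4: φ=135°, α=75°
  direction (0.2588, 0.9659); cell (3,3); t to first gridline: x 2.8591, y 0.2795 (then +3.8637 / +1.0353)
    (3,4) via y @ 0.2795
    (3,5) via y @ 1.3148  # hit
  → r_4 = 1.3148

ranges = [0.2692, 1.0046, 1.8014, 1.3148]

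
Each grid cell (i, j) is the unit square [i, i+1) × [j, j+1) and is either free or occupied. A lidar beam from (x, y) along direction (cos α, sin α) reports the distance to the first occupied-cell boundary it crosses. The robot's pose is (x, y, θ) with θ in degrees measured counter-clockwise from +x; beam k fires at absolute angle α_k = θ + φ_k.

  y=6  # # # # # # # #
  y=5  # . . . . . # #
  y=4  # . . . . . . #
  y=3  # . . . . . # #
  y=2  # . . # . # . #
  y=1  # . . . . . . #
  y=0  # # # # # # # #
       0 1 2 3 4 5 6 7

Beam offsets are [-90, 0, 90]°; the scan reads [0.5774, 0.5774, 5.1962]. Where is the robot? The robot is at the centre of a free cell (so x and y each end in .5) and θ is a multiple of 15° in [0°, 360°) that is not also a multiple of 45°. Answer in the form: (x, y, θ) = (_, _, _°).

(x, y, θ) = (5.5, 5.5, 120°)

Candidates: 26 free-cell centres × 16 headings = 416 poses. Raycast each; keep the one whose scan matches to 4 dp.
  (3.5, 4.5, 150°): beam 1 = 1.7321 ≠ 0.5774 ✗
  (6.5, 4.5, 255°): beam 1 = 5.6940 ≠ 0.5774 ✗
  (4.5, 2.5, 150°): beam 1 = 3.0000 ≠ 0.5774 ✗
  (3.5, 1.5, 255°): beam 1 = 2.5882 ≠ 0.5774 ✗
  …
  (5.5, 5.5, 120°): r_1=0.5774, r_2=0.5774, r_3=5.1962 — all match ✓
Unique over the lattice → pose = (5.5, 5.5, 120°).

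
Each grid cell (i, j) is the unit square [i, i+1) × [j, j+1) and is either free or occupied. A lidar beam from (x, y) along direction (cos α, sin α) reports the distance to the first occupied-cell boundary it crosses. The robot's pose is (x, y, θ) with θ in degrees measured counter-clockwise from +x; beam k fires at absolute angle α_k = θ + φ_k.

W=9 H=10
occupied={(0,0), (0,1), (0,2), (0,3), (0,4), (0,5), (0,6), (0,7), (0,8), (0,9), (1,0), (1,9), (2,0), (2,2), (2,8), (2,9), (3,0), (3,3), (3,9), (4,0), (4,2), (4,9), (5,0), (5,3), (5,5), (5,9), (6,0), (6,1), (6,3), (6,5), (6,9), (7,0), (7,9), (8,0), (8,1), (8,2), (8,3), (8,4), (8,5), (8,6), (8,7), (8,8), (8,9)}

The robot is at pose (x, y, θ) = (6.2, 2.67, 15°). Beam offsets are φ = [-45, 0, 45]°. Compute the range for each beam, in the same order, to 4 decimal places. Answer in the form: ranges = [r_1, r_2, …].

ranges = [2.0785, 1.8635, 0.3811]

beam 1: φ=-45°, α=330°
  cosα=0.8660 sinα=-0.5000 | (6,2) | tMaxX 0.9238 tMaxY 1.3400 | tΔX 1.1547 tΔY 2.0000
    t=0.9238 [x] (7,2)
    t=1.3400 [y] (7,1)
    t=2.0785 [x] (8,1) — stop
  → r_1 = 2.0785
beam 2: φ=0°, α=15°
  cosα=0.9659 sinα=0.2588 | (6,2) | tMaxX 0.8282 tMaxY 1.2750 | tΔX 1.0353 tΔY 3.8637
    t=0.8282 [x] (7,2)
    t=1.2750 [y] (7,3)
    t=1.8635 [x] (8,3) — stop
  → r_2 = 1.8635
beam 3: φ=45°, α=60°
  cosα=0.5000 sinα=0.8660 | (6,2) | tMaxX 1.6000 tMaxY 0.3811 | tΔX 2.0000 tΔY 1.1547
    t=0.3811 [y] (6,3) — stop
  → r_3 = 0.3811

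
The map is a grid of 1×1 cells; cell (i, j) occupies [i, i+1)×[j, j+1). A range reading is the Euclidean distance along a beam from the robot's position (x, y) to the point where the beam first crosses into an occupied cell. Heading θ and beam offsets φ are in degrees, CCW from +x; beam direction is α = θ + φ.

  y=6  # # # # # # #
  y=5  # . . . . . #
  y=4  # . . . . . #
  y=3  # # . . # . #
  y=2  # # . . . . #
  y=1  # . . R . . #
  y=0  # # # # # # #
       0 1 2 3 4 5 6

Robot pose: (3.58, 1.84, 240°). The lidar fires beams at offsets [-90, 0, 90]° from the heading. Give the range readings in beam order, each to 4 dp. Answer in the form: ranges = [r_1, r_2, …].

beam 1: φ=-90°, α=150°
  direction (-0.8660, 0.5000); cell (3,1); t to first gridline: x 0.6697, y 0.3200 (then +1.1547 / +2.0000)
    (3,2) via y @ 0.3200
    (2,2) via x @ 0.6697
    (1,2) via x @ 1.8244  # hit
  → r_1 = 1.8244
beam 2: φ=0°, α=240°
  direction (-0.5000, -0.8660); cell (3,1); t to first gridline: x 1.1600, y 0.9699 (then +2.0000 / +1.1547)
    (3,0) via y @ 0.9699  # hit
  → r_2 = 0.9699
beam 3: φ=90°, α=330°
  direction (0.8660, -0.5000); cell (3,1); t to first gridline: x 0.4850, y 1.6800 (then +1.1547 / +2.0000)
    (4,1) via x @ 0.4850
    (5,1) via x @ 1.6397
    (5,0) via y @ 1.6800  # hit
  → r_3 = 1.6800

ranges = [1.8244, 0.9699, 1.6800]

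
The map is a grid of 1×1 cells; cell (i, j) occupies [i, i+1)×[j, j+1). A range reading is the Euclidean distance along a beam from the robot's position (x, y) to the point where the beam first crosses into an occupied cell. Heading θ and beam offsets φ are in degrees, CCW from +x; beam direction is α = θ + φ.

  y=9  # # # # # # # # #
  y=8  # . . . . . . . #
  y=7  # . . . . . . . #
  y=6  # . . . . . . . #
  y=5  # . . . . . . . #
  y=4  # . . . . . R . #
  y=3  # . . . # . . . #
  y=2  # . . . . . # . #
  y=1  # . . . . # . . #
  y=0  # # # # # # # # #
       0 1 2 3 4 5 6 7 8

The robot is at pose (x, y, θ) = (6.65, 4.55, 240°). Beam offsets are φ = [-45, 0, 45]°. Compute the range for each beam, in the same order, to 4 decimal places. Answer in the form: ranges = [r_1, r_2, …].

ranges = [2.1250, 2.9445, 3.6752]

beam 1: φ=-45°, α=195°
  dir = (cos 195°, sin 195°) = (-0.9659, -0.2588); from cell (6,4)
  next x-line at t=0.6729, next y-line at t=2.1250; Δt_x=1.0353, Δt_y=3.8637
    x: enter (5,4) at t=0.6729
    x: enter (4,4) at t=1.7082
    y: enter (4,3) at t=2.1250 ← occupied
  → r_1 = 2.1250
beam 2: φ=0°, α=240°
  dir = (cos 240°, sin 240°) = (-0.5000, -0.8660); from cell (6,4)
  next x-line at t=1.3000, next y-line at t=0.6351; Δt_x=2.0000, Δt_y=1.1547
    y: enter (6,3) at t=0.6351
    x: enter (5,3) at t=1.3000
    y: enter (5,2) at t=1.7898
    y: enter (5,1) at t=2.9445 ← occupied
  → r_2 = 2.9445
beam 3: φ=45°, α=285°
  dir = (cos 285°, sin 285°) = (0.2588, -0.9659); from cell (6,4)
  next x-line at t=1.3523, next y-line at t=0.5694; Δt_x=3.8637, Δt_y=1.0353
    y: enter (6,3) at t=0.5694
    x: enter (7,3) at t=1.3523
    y: enter (7,2) at t=1.6047
    y: enter (7,1) at t=2.6400
    y: enter (7,0) at t=3.6752 ← occupied
  → r_3 = 3.6752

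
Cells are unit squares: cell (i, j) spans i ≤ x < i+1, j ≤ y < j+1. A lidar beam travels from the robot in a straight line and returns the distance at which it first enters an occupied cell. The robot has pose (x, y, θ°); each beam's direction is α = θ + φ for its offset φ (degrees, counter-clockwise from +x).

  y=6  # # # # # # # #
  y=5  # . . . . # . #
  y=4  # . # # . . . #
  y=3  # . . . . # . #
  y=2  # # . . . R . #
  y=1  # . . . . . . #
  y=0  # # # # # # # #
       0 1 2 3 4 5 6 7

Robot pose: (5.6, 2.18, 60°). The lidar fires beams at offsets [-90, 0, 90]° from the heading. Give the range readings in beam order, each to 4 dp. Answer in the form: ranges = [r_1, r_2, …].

beam 1: φ=-90°, α=330°
  direction (0.8660, -0.5000); cell (5,2); t to first gridline: x 0.4619, y 0.3600 (then +1.1547 / +2.0000)
    (5,1) via y @ 0.3600
    (6,1) via x @ 0.4619
    (7,1) via x @ 1.6166  # hit
  → r_1 = 1.6166
beam 2: φ=0°, α=60°
  direction (0.5000, 0.8660); cell (5,2); t to first gridline: x 0.8000, y 0.9469 (then +2.0000 / +1.1547)
    (6,2) via x @ 0.8000
    (6,3) via y @ 0.9469
    (6,4) via y @ 2.1016
    (7,4) via x @ 2.8000  # hit
  → r_2 = 2.8000
beam 3: φ=90°, α=150°
  direction (-0.8660, 0.5000); cell (5,2); t to first gridline: x 0.6928, y 1.6400 (then +1.1547 / +2.0000)
    (4,2) via x @ 0.6928
    (4,3) via y @ 1.6400
    (3,3) via x @ 1.8475
    (2,3) via x @ 3.0022
    (2,4) via y @ 3.6400  # hit
  → r_3 = 3.6400

ranges = [1.6166, 2.8000, 3.6400]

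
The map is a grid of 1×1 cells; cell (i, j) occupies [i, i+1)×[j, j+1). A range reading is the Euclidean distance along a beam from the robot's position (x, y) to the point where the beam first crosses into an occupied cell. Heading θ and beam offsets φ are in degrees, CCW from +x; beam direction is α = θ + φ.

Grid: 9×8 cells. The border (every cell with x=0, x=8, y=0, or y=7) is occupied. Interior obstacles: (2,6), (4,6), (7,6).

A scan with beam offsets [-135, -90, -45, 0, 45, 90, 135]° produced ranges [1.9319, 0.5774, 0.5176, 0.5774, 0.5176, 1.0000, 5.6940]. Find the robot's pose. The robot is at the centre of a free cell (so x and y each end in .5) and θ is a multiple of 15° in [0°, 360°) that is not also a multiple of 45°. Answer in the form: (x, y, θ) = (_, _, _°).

(x, y, θ) = (7.5, 1.5, 330°)

Candidates: 39 free-cell centres × 16 headings = 624 poses. Raycast each; keep the one whose scan matches to 4 dp.
  (1.5, 5.5, 345°): beam 1 = 0.5774 ≠ 1.9319 ✗
  (6.5, 6.5, 300°): beam 1 = 1.5529 ≠ 1.9319 ✗
  (5.5, 1.5, 300°): beam 1 = 4.6587 ≠ 1.9319 ✗
  (3.5, 4.5, 15°): beam 1 = 4.0415 ≠ 1.9319 ✗
  …
  (7.5, 1.5, 330°): r_1=1.9319, r_2=0.5774, r_3=0.5176, r_4=0.5774, r_5=0.5176, r_6=1.0000, r_7=5.6940 — all match ✓
Unique over the lattice → pose = (7.5, 1.5, 330°).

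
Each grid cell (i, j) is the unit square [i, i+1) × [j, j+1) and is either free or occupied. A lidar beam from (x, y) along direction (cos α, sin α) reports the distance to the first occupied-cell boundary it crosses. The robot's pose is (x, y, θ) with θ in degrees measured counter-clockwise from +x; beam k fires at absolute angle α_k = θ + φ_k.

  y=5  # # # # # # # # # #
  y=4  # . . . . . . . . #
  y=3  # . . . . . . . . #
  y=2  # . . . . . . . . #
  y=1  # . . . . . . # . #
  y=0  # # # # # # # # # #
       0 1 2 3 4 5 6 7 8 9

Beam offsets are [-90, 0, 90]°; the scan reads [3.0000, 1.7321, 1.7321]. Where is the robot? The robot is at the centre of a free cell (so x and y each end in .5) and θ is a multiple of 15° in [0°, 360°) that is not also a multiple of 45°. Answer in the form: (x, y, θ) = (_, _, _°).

Enumerate (i+0.5, j+0.5, θ) over the 31 free cells and 16 admissible headings. For each, cast all 3 beams and compare to the given ranges.
  (2.5, 3.5, 15°): beam 1 = 2.5882 ≠ 3.0000 ✗
  (1.5, 1.5, 120°): beam 1 = 7.0000 ≠ 3.0000 ✗
  (2.5, 3.5, 60°): beam 1 = 5.0000 ≠ 3.0000 ✗
  …
  (2.5, 3.5, 120°): r_1=3.0000, r_2=1.7321, r_3=1.7321 — all match ✓
Only this pose fits every beam.

(x, y, θ) = (2.5, 3.5, 120°)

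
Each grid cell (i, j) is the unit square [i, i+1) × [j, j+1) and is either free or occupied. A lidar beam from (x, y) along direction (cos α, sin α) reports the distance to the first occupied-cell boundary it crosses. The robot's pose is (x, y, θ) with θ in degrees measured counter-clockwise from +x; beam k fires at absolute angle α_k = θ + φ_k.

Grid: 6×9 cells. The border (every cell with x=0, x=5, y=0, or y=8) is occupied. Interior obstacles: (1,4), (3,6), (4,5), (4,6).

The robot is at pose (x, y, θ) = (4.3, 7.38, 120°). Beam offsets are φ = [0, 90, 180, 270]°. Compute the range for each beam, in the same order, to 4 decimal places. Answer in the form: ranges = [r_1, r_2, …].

beam 1: φ=0°, α=120°
  d=(-0.5000,0.8660)  start (4,7)  tX=0.6000 tY=0.7159  stride 1/|dx|=2.0000 1/|dy|=1.1547
    cross x-line → (3,7), t=0.6000
    cross y-line → (3,8), t=0.7159 (wall)
  → r_1 = 0.7159
beam 2: φ=90°, α=210°
  d=(-0.8660,-0.5000)  start (4,7)  tX=0.3464 tY=0.7600  stride 1/|dx|=1.1547 1/|dy|=2.0000
    cross x-line → (3,7), t=0.3464
    cross y-line → (3,6), t=0.7600 (wall)
  → r_2 = 0.7600
beam 3: φ=180°, α=300°
  d=(0.5000,-0.8660)  start (4,7)  tX=1.4000 tY=0.4388  stride 1/|dx|=2.0000 1/|dy|=1.1547
    cross y-line → (4,6), t=0.4388 (wall)
  → r_3 = 0.4388
beam 4: φ=270°, α=30°
  d=(0.8660,0.5000)  start (4,7)  tX=0.8083 tY=1.2400  stride 1/|dx|=1.1547 1/|dy|=2.0000
    cross x-line → (5,7), t=0.8083 (wall)
  → r_4 = 0.8083

ranges = [0.7159, 0.7600, 0.4388, 0.8083]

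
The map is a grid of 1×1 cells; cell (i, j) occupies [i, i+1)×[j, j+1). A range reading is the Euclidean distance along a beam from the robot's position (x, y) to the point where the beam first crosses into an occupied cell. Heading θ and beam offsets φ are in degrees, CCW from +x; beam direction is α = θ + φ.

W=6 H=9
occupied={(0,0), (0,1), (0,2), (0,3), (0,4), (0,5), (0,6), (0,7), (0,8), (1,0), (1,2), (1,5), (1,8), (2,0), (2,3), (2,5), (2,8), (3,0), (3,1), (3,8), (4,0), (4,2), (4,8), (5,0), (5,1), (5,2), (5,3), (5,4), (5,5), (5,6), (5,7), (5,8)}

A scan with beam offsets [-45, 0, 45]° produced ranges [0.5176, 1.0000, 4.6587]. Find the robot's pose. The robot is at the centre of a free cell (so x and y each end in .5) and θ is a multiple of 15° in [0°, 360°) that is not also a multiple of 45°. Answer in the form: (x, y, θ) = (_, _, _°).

(x, y, θ) = (4.5, 3.5, 60°)

Candidates: 22 free-cell centres × 16 headings = 352 poses. Raycast each; keep the one whose scan matches to 4 dp.
  (2.5, 4.5, 240°): beam 1 = 1.5529 ≠ 0.5176 ✗
  (3.5, 6.5, 345°): beam 1 = 3.0000 ≠ 0.5176 ✗
  (4.5, 1.5, 210°): beam 2 = 0.5774 ≠ 1.0000 ✗
  (4.5, 3.5, 285°): beam 1 = 0.5774 ≠ 0.5176 ✗
  …
  (4.5, 3.5, 60°): r_1=0.5176, r_2=1.0000, r_3=4.6587 — all match ✓
No second candidate reproduces the full scan.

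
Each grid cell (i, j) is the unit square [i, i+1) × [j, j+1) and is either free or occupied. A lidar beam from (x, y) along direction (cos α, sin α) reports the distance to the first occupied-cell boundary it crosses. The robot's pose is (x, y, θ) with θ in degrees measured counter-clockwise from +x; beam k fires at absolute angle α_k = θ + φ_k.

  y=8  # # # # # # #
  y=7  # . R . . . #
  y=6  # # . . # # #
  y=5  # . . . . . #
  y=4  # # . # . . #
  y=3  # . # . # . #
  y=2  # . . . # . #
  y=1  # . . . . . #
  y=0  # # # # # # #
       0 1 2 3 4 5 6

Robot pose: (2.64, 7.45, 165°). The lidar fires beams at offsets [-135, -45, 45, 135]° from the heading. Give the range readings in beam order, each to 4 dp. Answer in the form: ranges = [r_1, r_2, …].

ranges = [1.1000, 0.6351, 0.9000, 3.9837]

beam 1: φ=-135°, α=30°
  direction (0.8660, 0.5000); cell (2,7); t to first gridline: x 0.4157, y 1.1000 (then +1.1547 / +2.0000)
    (3,7) via x @ 0.4157
    (3,8) via y @ 1.1000  # hit
  → r_1 = 1.1000
beam 2: φ=-45°, α=120°
  direction (-0.5000, 0.8660); cell (2,7); t to first gridline: x 1.2800, y 0.6351 (then +2.0000 / +1.1547)
    (2,8) via y @ 0.6351  # hit
  → r_2 = 0.6351
beam 3: φ=45°, α=210°
  direction (-0.8660, -0.5000); cell (2,7); t to first gridline: x 0.7390, y 0.9000 (then +1.1547 / +2.0000)
    (1,7) via x @ 0.7390
    (1,6) via y @ 0.9000  # hit
  → r_3 = 0.9000
beam 4: φ=135°, α=300°
  direction (0.5000, -0.8660); cell (2,7); t to first gridline: x 0.7200, y 0.5196 (then +2.0000 / +1.1547)
    (2,6) via y @ 0.5196
    (3,6) via x @ 0.7200
    (3,5) via y @ 1.6743
    (4,5) via x @ 2.7200
    (4,4) via y @ 2.8290
    (4,3) via y @ 3.9837  # hit
  → r_4 = 3.9837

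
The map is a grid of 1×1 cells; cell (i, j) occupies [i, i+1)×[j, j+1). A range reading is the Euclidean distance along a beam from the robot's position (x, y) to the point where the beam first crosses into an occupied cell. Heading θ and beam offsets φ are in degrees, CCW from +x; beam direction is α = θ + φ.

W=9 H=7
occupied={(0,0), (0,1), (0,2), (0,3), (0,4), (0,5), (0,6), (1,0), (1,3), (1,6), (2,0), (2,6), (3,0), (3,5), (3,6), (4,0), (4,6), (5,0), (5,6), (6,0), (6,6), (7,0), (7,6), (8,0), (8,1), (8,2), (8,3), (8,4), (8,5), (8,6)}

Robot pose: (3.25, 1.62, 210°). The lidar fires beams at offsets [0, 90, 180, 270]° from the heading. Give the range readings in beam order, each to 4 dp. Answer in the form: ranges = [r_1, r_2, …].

beam 1: φ=0°, α=210°
  dir = (cos 210°, sin 210°) = (-0.8660, -0.5000); from cell (3,1)
  next x-line at t=0.2887, next y-line at t=1.2400; Δt_x=1.1547, Δt_y=2.0000
    x: enter (2,1) at t=0.2887
    y: enter (2,0) at t=1.2400 ← occupied
  → r_1 = 1.2400
beam 2: φ=90°, α=300°
  dir = (cos 300°, sin 300°) = (0.5000, -0.8660); from cell (3,1)
  next x-line at t=1.5000, next y-line at t=0.7159; Δt_x=2.0000, Δt_y=1.1547
    y: enter (3,0) at t=0.7159 ← occupied
  → r_2 = 0.7159
beam 3: φ=180°, α=30°
  dir = (cos 30°, sin 30°) = (0.8660, 0.5000); from cell (3,1)
  next x-line at t=0.8660, next y-line at t=0.7600; Δt_x=1.1547, Δt_y=2.0000
    y: enter (3,2) at t=0.7600
    x: enter (4,2) at t=0.8660
    x: enter (5,2) at t=2.0207
    y: enter (5,3) at t=2.7600
    x: enter (6,3) at t=3.1754
    x: enter (7,3) at t=4.3301
    y: enter (7,4) at t=4.7600
    x: enter (8,4) at t=5.4848 ← occupied
  → r_3 = 5.4848
beam 4: φ=270°, α=120°
  dir = (cos 120°, sin 120°) = (-0.5000, 0.8660); from cell (3,1)
  next x-line at t=0.5000, next y-line at t=0.4388; Δt_x=2.0000, Δt_y=1.1547
    y: enter (3,2) at t=0.4388
    x: enter (2,2) at t=0.5000
    y: enter (2,3) at t=1.5935
    x: enter (1,3) at t=2.5000 ← occupied
  → r_4 = 2.5000

ranges = [1.2400, 0.7159, 5.4848, 2.5000]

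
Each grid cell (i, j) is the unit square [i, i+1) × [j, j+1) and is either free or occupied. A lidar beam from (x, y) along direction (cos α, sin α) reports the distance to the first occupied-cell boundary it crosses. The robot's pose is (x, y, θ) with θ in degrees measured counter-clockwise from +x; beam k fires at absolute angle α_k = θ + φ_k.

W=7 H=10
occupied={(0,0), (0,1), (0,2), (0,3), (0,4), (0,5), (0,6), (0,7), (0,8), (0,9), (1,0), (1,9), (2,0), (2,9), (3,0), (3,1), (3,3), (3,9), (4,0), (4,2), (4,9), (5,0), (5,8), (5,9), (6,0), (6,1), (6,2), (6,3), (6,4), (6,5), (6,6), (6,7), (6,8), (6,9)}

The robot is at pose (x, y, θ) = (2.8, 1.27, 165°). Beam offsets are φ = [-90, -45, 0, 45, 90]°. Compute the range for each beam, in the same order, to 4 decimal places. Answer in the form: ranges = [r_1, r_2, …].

beam 1: φ=-90°, α=75°
  dir = (cos 75°, sin 75°) = (0.2588, 0.9659); from cell (2,1)
  next x-line at t=0.7727, next y-line at t=0.7558; Δt_x=3.8637, Δt_y=1.0353
    y: enter (2,2) at t=0.7558
    x: enter (3,2) at t=0.7727
    y: enter (3,3) at t=1.7910 ← occupied
  → r_1 = 1.7910
beam 2: φ=-45°, α=120°
  dir = (cos 120°, sin 120°) = (-0.5000, 0.8660); from cell (2,1)
  next x-line at t=1.6000, next y-line at t=0.8429; Δt_x=2.0000, Δt_y=1.1547
    y: enter (2,2) at t=0.8429
    x: enter (1,2) at t=1.6000
    y: enter (1,3) at t=1.9976
    y: enter (1,4) at t=3.1523
    x: enter (0,4) at t=3.6000 ← occupied
  → r_2 = 3.6000
beam 3: φ=0°, α=165°
  dir = (cos 165°, sin 165°) = (-0.9659, 0.2588); from cell (2,1)
  next x-line at t=0.8282, next y-line at t=2.8205; Δt_x=1.0353, Δt_y=3.8637
    x: enter (1,1) at t=0.8282
    x: enter (0,1) at t=1.8635 ← occupied
  → r_3 = 1.8635
beam 4: φ=45°, α=210°
  dir = (cos 210°, sin 210°) = (-0.8660, -0.5000); from cell (2,1)
  next x-line at t=0.9238, next y-line at t=0.5400; Δt_x=1.1547, Δt_y=2.0000
    y: enter (2,0) at t=0.5400 ← occupied
  → r_4 = 0.5400
beam 5: φ=90°, α=255°
  dir = (cos 255°, sin 255°) = (-0.2588, -0.9659); from cell (2,1)
  next x-line at t=3.0910, next y-line at t=0.2795; Δt_x=3.8637, Δt_y=1.0353
    y: enter (2,0) at t=0.2795 ← occupied
  → r_5 = 0.2795

ranges = [1.7910, 3.6000, 1.8635, 0.5400, 0.2795]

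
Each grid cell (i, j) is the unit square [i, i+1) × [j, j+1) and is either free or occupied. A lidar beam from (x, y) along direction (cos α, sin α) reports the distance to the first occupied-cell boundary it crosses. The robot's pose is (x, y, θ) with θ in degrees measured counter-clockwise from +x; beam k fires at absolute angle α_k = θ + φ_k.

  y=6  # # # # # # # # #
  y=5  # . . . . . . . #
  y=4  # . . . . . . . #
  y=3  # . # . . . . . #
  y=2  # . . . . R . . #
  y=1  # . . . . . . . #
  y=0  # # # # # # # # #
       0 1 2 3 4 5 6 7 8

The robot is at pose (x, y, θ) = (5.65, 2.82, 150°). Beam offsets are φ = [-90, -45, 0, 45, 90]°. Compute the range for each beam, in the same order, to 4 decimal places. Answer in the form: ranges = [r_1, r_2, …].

ranges = [3.6719, 3.2922, 5.3694, 4.8140, 2.1016]

beam 1: φ=-90°, α=60°
  cosα=0.5000 sinα=0.8660 | (5,2) | tMaxX 0.7000 tMaxY 0.2078 | tΔX 2.0000 tΔY 1.1547
    t=0.2078 [y] (5,3)
    t=0.7000 [x] (6,3)
    t=1.3625 [y] (6,4)
    t=2.5172 [y] (6,5)
    t=2.7000 [x] (7,5)
    t=3.6719 [y] (7,6) — stop
  → r_1 = 3.6719
beam 2: φ=-45°, α=105°
  cosα=-0.2588 sinα=0.9659 | (5,2) | tMaxX 2.5114 tMaxY 0.1863 | tΔX 3.8637 tΔY 1.0353
    t=0.1863 [y] (5,3)
    t=1.2216 [y] (5,4)
    t=2.2569 [y] (5,5)
    t=2.5114 [x] (4,5)
    t=3.2922 [y] (4,6) — stop
  → r_2 = 3.2922
beam 3: φ=0°, α=150°
  cosα=-0.8660 sinα=0.5000 | (5,2) | tMaxX 0.7506 tMaxY 0.3600 | tΔX 1.1547 tΔY 2.0000
    t=0.3600 [y] (5,3)
    t=0.7506 [x] (4,3)
    t=1.9053 [x] (3,3)
    t=2.3600 [y] (3,4)
    t=3.0600 [x] (2,4)
    t=4.2147 [x] (1,4)
    t=4.3600 [y] (1,5)
    t=5.3694 [x] (0,5) — stop
  → r_3 = 5.3694
beam 4: φ=45°, α=195°
  cosα=-0.9659 sinα=-0.2588 | (5,2) | tMaxX 0.6729 tMaxY 3.1682 | tΔX 1.0353 tΔY 3.8637
    t=0.6729 [x] (4,2)
    t=1.7082 [x] (3,2)
    t=2.7435 [x] (2,2)
    t=3.1682 [y] (2,1)
    t=3.7788 [x] (1,1)
    t=4.8140 [x] (0,1) — stop
  → r_4 = 4.8140
beam 5: φ=90°, α=240°
  cosα=-0.5000 sinα=-0.8660 | (5,2) | tMaxX 1.3000 tMaxY 0.9469 | tΔX 2.0000 tΔY 1.1547
    t=0.9469 [y] (5,1)
    t=1.3000 [x] (4,1)
    t=2.1016 [y] (4,0) — stop
  → r_5 = 2.1016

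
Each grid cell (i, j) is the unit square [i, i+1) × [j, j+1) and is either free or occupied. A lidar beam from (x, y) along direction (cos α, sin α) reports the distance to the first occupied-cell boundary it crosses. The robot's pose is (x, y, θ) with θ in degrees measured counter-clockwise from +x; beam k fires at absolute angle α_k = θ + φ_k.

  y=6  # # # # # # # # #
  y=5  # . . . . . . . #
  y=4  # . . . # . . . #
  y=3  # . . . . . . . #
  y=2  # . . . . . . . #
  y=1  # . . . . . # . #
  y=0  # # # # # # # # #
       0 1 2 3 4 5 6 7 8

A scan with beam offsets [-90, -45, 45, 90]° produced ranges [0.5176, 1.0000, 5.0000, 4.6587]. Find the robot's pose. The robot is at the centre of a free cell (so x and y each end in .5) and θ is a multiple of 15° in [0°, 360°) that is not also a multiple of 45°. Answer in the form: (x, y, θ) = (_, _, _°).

Candidates: 33 free-cell centres × 16 headings = 528 poses. Raycast each; keep the one whose scan matches to 4 dp.
  (5.5, 3.5, 120°): beam 1 = 2.8868 ≠ 0.5176 ✗
  (3.5, 3.5, 105°): beam 1 = 4.6587 ≠ 0.5176 ✗
  (7.5, 2.5, 210°): beam 1 = 4.0415 ≠ 0.5176 ✗
  …
  (3.5, 5.5, 195°): r_1=0.5176, r_2=1.0000, r_3=5.0000, r_4=4.6587 — all match ✓
No second candidate reproduces the full scan.

(x, y, θ) = (3.5, 5.5, 195°)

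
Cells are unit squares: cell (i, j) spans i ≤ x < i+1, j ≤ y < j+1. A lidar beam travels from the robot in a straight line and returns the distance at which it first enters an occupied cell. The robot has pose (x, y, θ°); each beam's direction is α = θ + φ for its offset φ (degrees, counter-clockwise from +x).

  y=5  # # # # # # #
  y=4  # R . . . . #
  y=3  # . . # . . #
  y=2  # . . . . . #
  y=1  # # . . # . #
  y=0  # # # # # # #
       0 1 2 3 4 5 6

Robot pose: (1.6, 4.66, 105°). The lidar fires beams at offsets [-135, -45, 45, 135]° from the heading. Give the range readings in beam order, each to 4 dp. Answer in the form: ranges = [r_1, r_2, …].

ranges = [1.6166, 0.3926, 0.6800, 1.2000]

beam 1: φ=-135°, α=330°
  dir = (cos 330°, sin 330°) = (0.8660, -0.5000); from cell (1,4)
  next x-line at t=0.4619, next y-line at t=1.3200; Δt_x=1.1547, Δt_y=2.0000
    x: enter (2,4) at t=0.4619
    y: enter (2,3) at t=1.3200
    x: enter (3,3) at t=1.6166 ← occupied
  → r_1 = 1.6166
beam 2: φ=-45°, α=60°
  dir = (cos 60°, sin 60°) = (0.5000, 0.8660); from cell (1,4)
  next x-line at t=0.8000, next y-line at t=0.3926; Δt_x=2.0000, Δt_y=1.1547
    y: enter (1,5) at t=0.3926 ← occupied
  → r_2 = 0.3926
beam 3: φ=45°, α=150°
  dir = (cos 150°, sin 150°) = (-0.8660, 0.5000); from cell (1,4)
  next x-line at t=0.6928, next y-line at t=0.6800; Δt_x=1.1547, Δt_y=2.0000
    y: enter (1,5) at t=0.6800 ← occupied
  → r_3 = 0.6800
beam 4: φ=135°, α=240°
  dir = (cos 240°, sin 240°) = (-0.5000, -0.8660); from cell (1,4)
  next x-line at t=1.2000, next y-line at t=0.7621; Δt_x=2.0000, Δt_y=1.1547
    y: enter (1,3) at t=0.7621
    x: enter (0,3) at t=1.2000 ← occupied
  → r_4 = 1.2000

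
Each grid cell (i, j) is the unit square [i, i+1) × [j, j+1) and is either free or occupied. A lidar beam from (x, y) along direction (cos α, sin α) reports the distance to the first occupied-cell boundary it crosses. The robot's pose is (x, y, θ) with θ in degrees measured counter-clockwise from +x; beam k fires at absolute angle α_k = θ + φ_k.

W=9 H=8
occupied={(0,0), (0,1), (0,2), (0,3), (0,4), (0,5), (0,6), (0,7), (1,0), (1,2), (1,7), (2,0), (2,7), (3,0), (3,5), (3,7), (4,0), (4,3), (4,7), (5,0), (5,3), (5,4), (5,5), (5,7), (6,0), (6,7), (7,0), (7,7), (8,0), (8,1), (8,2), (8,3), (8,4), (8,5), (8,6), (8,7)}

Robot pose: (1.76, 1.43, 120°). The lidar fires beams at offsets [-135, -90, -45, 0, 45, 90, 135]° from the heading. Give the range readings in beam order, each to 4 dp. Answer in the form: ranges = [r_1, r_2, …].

beam 1: φ=-135°, α=345°
  d=(0.9659,-0.2588)  start (1,1)  tX=0.2485 tY=1.6614  stride 1/|dx|=1.0353 1/|dy|=3.8637
    cross x-line → (2,1), t=0.2485
    cross x-line → (3,1), t=1.2837
    cross y-line → (3,0), t=1.6614 (wall)
  → r_1 = 1.6614
beam 2: φ=-90°, α=30°
  d=(0.8660,0.5000)  start (1,1)  tX=0.2771 tY=1.1400  stride 1/|dx|=1.1547 1/|dy|=2.0000
    cross x-line → (2,1), t=0.2771
    cross y-line → (2,2), t=1.1400
    cross x-line → (3,2), t=1.4318
    cross x-line → (4,2), t=2.5865
    cross y-line → (4,3), t=3.1400 (wall)
  → r_2 = 3.1400
beam 3: φ=-45°, α=75°
  d=(0.2588,0.9659)  start (1,1)  tX=0.9273 tY=0.5901  stride 1/|dx|=3.8637 1/|dy|=1.0353
    cross y-line → (1,2), t=0.5901 (wall)
  → r_3 = 0.5901
beam 4: φ=0°, α=120°
  d=(-0.5000,0.8660)  start (1,1)  tX=1.5200 tY=0.6582  stride 1/|dx|=2.0000 1/|dy|=1.1547
    cross y-line → (1,2), t=0.6582 (wall)
  → r_4 = 0.6582
beam 5: φ=45°, α=165°
  d=(-0.9659,0.2588)  start (1,1)  tX=0.7868 tY=2.2023  stride 1/|dx|=1.0353 1/|dy|=3.8637
    cross x-line → (0,1), t=0.7868 (wall)
  → r_5 = 0.7868
beam 6: φ=90°, α=210°
  d=(-0.8660,-0.5000)  start (1,1)  tX=0.8776 tY=0.8600  stride 1/|dx|=1.1547 1/|dy|=2.0000
    cross y-line → (1,0), t=0.8600 (wall)
  → r_6 = 0.8600
beam 7: φ=135°, α=255°
  d=(-0.2588,-0.9659)  start (1,1)  tX=2.9364 tY=0.4452  stride 1/|dx|=3.8637 1/|dy|=1.0353
    cross y-line → (1,0), t=0.4452 (wall)
  → r_7 = 0.4452

ranges = [1.6614, 3.1400, 0.5901, 0.6582, 0.7868, 0.8600, 0.4452]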